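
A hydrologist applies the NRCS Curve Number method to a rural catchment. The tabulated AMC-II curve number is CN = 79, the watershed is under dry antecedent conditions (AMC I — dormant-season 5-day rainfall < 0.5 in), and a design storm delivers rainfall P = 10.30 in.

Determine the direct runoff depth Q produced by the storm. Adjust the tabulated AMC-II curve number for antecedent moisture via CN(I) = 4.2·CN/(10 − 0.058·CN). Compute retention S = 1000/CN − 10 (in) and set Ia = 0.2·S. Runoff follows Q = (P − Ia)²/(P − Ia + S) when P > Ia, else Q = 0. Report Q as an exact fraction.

Dry (AMC I): CN(I) = 4.2·79/(10 − 0.058·79) = (1659/5)/(2709/500) = 7900/129 ≈ 61.240
S = 1000/(7900/129) − 10 = 500/79 in ≈ 6.329 in
Initial abstraction Ia = S/5 = (500/79)/5 = 100/79 ≈ 1.266 in
Since P=10.300 > Ia=1.266: effective rainfall P−Ia = 7137/790 in
Q: (7137/790)² ÷ (12137/790) = 50936769/9588230 in (≈ 5.312 in)

Q = 50936769/9588230 in ≈ 5.312 in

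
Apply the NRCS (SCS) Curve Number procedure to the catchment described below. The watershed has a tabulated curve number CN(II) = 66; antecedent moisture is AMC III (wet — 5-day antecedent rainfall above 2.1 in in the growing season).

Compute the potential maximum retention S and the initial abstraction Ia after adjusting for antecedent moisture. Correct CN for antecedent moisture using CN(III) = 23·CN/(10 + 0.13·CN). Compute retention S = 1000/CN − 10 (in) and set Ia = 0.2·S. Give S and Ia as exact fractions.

Adjust CN=66 to AMC III: 23·66/(10 + 0.13·66) → 1518 ÷ (929/50) = 75900/929 ≈ 81.701
Max retention: S = 1000/(75900/929) − 10 = 1700/759 in (≈ 2.240 in)
Initial abstraction Ia = S/5 = (1700/759)/5 = 340/759 ≈ 0.448 in

S = 1700/759 in ≈ 2.240 in; Ia = 340/759 in ≈ 0.448 in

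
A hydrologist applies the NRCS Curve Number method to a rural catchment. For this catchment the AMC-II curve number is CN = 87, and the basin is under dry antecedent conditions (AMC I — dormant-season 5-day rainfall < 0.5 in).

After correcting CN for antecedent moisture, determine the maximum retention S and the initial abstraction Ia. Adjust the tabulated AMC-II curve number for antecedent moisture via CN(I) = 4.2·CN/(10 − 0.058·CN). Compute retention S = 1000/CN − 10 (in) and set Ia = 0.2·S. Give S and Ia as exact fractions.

Adjust CN=87 to AMC I: 4.2·87/(10 − 0.058·87) → (1827/5) ÷ (2477/500) = 182700/2477 ≈ 73.759
S = 1000/(182700/2477) − 10 = 6500/1827 in ≈ 3.558 in
Ia = 0.2·(6500/1827) = 1300/1827 in ≈ 0.712 in

S = 6500/1827 in ≈ 3.558 in; Ia = 1300/1827 in ≈ 0.712 in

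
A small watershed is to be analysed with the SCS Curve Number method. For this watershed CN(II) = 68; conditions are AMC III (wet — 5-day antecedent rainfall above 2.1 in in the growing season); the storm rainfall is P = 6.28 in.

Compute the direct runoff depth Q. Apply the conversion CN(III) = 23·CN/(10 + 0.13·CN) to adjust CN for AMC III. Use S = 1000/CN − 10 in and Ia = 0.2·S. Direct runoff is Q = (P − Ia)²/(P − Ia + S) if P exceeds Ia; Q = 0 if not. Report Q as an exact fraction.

Q = 3293267769/756457925 in ≈ 4.354 in

Wet (AMC III): CN(III) = 23·68/(10 + 0.13·68) = 1564/(471/25) = 39100/471 ≈ 83.015
Max retention: S = 1000/(39100/471) − 10 = 800/391 in (≈ 2.046 in)
Ia = 0.2S: 0.2·2.046 = 0.409 in (exactly 160/391)
Excess rainfall: 6.280 − 0.409 = 5.871 in; P > Ia so Q > 0
Q = (57387/9775)²/((57387/9775) + 800/391) = (3293267769/95550625)/(77387/9775) = 3293267769/756457925 in ≈ 4.354 in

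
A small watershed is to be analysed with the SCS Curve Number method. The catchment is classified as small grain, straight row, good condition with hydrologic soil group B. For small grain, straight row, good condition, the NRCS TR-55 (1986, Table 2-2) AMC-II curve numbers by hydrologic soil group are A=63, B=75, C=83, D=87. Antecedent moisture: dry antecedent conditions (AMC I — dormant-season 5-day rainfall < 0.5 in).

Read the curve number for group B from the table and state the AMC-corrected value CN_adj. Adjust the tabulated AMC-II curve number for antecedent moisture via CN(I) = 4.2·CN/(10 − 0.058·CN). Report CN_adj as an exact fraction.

NRCS table: small grain, straight row, good condition, soil group B → CN(II) = 75
Dry (AMC I): CN(I) = 4.2·75/(10 − 0.058·75) = 315/(113/20) = 6300/113 ≈ 55.752

CN_adj = 6300/113 ≈ 55.752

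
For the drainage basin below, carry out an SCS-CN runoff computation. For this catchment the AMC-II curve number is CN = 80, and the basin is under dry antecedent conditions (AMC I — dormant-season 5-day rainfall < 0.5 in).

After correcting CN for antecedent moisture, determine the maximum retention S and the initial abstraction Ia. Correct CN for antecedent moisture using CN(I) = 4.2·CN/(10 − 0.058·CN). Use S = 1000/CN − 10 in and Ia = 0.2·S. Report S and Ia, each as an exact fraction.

Dry (AMC I): CN(I) = 4.2·80/(10 − 0.058·80) = 336/(134/25) = 4200/67 ≈ 62.687
S = 1000/(4200/67) − 10 = 125/21 in ≈ 5.952 in
Initial abstraction Ia = S/5 = (125/21)/5 = 25/21 ≈ 1.190 in

S = 125/21 in ≈ 5.952 in; Ia = 25/21 in ≈ 1.190 in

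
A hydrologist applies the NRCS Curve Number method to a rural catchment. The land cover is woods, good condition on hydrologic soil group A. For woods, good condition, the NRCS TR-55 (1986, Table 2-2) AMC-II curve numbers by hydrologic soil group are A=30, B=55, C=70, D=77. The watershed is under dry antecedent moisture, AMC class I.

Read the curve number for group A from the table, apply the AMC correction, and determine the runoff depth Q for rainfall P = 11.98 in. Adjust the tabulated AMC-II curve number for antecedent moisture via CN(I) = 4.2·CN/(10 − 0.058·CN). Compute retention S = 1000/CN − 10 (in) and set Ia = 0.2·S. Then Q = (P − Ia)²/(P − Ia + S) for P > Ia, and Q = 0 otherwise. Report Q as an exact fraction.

Q = 152881/11425950 in ≈ 0.013 in

NRCS table: woods, good condition, soil group A → CN(II) = 30
CN(I) from CN(II)=30: (4.2·30)/(10 − 0.058·30) = 900/59 ≈ 15.254
Retention S: 1000/CN − 10 with CN=15.254 → S = 500/9 ≈ 55.556 in
Ia = 0.2·(500/9) = 100/9 in ≈ 11.111 in
Excess rainfall: 11.980 − 11.111 = 0.869 in; P > Ia so Q > 0
Runoff Q = (P−Ia)²/(P−Ia+S) = (0.869)²/(0.869+55.556) = 152881/11425950 ≈ 0.013 in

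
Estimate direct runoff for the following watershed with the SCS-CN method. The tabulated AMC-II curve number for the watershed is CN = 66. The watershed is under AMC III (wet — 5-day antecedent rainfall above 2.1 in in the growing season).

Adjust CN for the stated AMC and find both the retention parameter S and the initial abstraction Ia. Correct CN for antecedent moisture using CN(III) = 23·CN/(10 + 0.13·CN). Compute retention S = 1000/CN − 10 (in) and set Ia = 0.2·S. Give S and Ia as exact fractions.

S = 1700/759 in ≈ 2.240 in; Ia = 340/759 in ≈ 0.448 in

CN(III) from CN(II)=66: (23·66)/(10 + 0.13·66) = 75900/929 ≈ 81.701
Retention S: 1000/CN − 10 with CN=81.701 → S = 1700/759 ≈ 2.240 in
Ia = 0.2S: 0.2·2.240 = 0.448 in (exactly 340/759)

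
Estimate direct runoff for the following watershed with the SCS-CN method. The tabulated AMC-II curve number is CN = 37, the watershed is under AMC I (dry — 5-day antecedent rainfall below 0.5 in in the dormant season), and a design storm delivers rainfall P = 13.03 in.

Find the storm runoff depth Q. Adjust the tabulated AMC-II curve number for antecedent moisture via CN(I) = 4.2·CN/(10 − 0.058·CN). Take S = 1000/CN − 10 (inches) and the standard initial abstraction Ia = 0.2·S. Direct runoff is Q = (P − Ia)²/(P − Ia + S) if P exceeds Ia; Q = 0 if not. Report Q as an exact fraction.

Q = 331640521/622380700 in ≈ 0.533 in

Adjust CN=37 to AMC I: 4.2·37/(10 − 0.058·37) → (777/5) ÷ (3927/500) = 3700/187 ≈ 19.786
S = 1000/(3700/187) − 10 = 1500/37 in ≈ 40.541 in
Initial abstraction Ia = S/5 = (1500/37)/5 = 300/37 ≈ 8.108 in
P − Ia = 13.030 − 8.108 = 18211/3700 ≈ 4.922 in (> 0, runoff occurs)
Q: (18211/3700)² ÷ (168211/3700) = 331640521/622380700 in (≈ 0.533 in)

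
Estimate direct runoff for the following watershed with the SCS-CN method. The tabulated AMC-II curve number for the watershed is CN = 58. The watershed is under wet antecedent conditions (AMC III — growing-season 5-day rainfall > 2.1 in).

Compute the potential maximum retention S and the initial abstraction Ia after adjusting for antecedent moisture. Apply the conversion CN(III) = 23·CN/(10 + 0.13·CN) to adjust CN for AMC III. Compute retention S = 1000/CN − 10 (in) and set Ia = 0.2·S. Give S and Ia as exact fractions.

CN(III) from CN(II)=58: (23·58)/(10 + 0.13·58) = 66700/877 ≈ 76.055
S = 1000/(66700/877) − 10 = 2100/667 in ≈ 3.148 in
Ia = 0.2S: 0.2·3.148 = 0.630 in (exactly 420/667)

S = 2100/667 in ≈ 3.148 in; Ia = 420/667 in ≈ 0.630 in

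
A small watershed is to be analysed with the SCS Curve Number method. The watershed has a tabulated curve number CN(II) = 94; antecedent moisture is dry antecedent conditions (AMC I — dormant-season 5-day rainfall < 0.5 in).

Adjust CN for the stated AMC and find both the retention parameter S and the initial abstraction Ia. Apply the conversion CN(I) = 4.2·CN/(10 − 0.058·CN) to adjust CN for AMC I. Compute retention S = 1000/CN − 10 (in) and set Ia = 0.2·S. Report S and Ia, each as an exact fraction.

S = 500/329 in ≈ 1.520 in; Ia = 100/329 in ≈ 0.304 in

Adjust CN=94 to AMC I: 4.2·94/(10 − 0.058·94) → (1974/5) ÷ (1137/250) = 32900/379 ≈ 86.807
Retention S: 1000/CN − 10 with CN=86.807 → S = 500/329 ≈ 1.520 in
Ia = 0.2S: 0.2·1.520 = 0.304 in (exactly 100/329)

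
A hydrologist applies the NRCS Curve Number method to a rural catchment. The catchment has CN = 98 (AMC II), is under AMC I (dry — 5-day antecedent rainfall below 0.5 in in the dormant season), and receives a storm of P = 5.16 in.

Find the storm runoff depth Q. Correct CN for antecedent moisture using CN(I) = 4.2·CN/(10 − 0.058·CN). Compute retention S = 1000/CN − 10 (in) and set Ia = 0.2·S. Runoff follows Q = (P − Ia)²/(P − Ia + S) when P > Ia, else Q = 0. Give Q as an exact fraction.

CN(I) from CN(II)=98: (4.2·98)/(10 − 0.058·98) = 102900/1079 ≈ 95.366
S = 1000/(102900/1079) − 10 = 500/1029 in ≈ 0.486 in
Ia = 0.2S: 0.2·0.486 = 0.097 in (exactly 100/1029)
Excess rainfall: 5.160 − 0.097 = 5.063 in; P > Ia so Q > 0
Q = (130241/25725)²/((130241/25725) + 500/1029) = (16962718081/661775625)/(142741/25725) = 16962718081/3672012225 in ≈ 4.619 in

Q = 16962718081/3672012225 in ≈ 4.619 in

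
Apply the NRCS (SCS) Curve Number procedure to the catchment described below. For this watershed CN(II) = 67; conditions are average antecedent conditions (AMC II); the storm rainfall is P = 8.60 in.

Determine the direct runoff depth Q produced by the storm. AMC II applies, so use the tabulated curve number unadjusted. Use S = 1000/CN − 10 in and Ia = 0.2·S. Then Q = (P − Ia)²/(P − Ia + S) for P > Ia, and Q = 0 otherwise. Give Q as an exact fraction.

Q = 6507601/1407335 in ≈ 4.624 in

CN(II) = 67; AMC II needs no correction.
S = 1000/67 − 10 = 330/67 in ≈ 4.925 in
Ia = 0.2S: 0.2·4.925 = 0.985 in (exactly 66/67)
Excess rainfall: 8.600 − 0.985 = 7.615 in; P > Ia so Q > 0
Runoff Q = (P−Ia)²/(P−Ia+S) = (7.615)²/(7.615+4.925) = 6507601/1407335 ≈ 4.624 in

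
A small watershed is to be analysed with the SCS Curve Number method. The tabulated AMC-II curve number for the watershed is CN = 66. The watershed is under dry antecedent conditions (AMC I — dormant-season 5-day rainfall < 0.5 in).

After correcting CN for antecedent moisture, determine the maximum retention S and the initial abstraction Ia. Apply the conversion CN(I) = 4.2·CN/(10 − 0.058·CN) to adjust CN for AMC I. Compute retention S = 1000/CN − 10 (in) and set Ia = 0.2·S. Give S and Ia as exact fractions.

S = 8500/693 in ≈ 12.266 in; Ia = 1700/693 in ≈ 2.453 in

CN(I) from CN(II)=66: (4.2·66)/(10 − 0.058·66) = 69300/1543 ≈ 44.913
Max retention: S = 1000/(69300/1543) − 10 = 8500/693 in (≈ 12.266 in)
Ia = 0.2·(8500/693) = 1700/693 in ≈ 2.453 in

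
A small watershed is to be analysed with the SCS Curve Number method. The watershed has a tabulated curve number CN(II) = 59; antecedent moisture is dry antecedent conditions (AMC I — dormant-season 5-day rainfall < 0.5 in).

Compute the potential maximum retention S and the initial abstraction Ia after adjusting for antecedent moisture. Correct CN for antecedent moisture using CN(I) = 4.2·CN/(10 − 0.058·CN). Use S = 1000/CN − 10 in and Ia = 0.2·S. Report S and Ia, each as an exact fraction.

S = 20500/1239 in ≈ 16.546 in; Ia = 4100/1239 in ≈ 3.309 in

Adjust CN=59 to AMC I: 4.2·59/(10 − 0.058·59) → (1239/5) ÷ (3289/500) = 123900/3289 ≈ 37.671
S = 1000/(123900/3289) − 10 = 20500/1239 in ≈ 16.546 in
Initial abstraction Ia = S/5 = (20500/1239)/5 = 4100/1239 ≈ 3.309 in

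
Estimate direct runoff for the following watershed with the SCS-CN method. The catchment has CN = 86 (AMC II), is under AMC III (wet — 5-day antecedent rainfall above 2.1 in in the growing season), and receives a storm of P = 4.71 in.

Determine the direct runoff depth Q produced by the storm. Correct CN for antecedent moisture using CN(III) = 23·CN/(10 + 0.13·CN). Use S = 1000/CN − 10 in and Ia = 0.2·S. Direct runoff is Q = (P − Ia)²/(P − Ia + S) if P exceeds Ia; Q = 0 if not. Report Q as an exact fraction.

Adjust CN=86 to AMC III: 23·86/(10 + 0.13·86) → 1978 ÷ (1059/50) = 98900/1059 ≈ 93.390
Max retention: S = 1000/(98900/1059) − 10 = 700/989 in (≈ 0.708 in)
Ia = 0.2·(700/989) = 140/989 in ≈ 0.142 in
Excess rainfall: 4.710 − 0.142 = 4.568 in; P > Ia so Q > 0
Q = (451819/98900)²/((451819/98900) + 700/989) = (204140408761/9781210000)/(521819/98900) = 204140408761/51607899100 in ≈ 3.956 in

Q = 204140408761/51607899100 in ≈ 3.956 in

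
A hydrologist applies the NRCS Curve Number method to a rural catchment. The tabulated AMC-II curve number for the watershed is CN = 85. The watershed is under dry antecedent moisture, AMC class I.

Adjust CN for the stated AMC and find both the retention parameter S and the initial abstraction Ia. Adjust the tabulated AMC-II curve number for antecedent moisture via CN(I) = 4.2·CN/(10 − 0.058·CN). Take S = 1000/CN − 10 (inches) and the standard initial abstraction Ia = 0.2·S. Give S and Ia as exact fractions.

S = 500/119 in ≈ 4.202 in; Ia = 100/119 in ≈ 0.840 in

CN(I) from CN(II)=85: (4.2·85)/(10 − 0.058·85) = 11900/169 ≈ 70.414
Max retention: S = 1000/(11900/169) − 10 = 500/119 in (≈ 4.202 in)
Initial abstraction Ia = S/5 = (500/119)/5 = 100/119 ≈ 0.840 in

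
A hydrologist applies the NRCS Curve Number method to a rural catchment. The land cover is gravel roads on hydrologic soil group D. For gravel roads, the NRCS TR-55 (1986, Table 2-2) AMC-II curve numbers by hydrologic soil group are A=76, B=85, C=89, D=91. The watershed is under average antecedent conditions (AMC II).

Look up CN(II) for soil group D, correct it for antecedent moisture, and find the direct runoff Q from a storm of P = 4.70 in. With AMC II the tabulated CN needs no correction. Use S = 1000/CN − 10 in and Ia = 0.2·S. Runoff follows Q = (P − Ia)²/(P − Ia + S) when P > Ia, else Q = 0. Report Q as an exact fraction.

NRCS table: gravel roads, soil group D → CN(II) = 91
AMC II — tabulated CN = 91 applies directly.
Max retention: S = 1000/91 − 10 = 90/91 in (≈ 0.989 in)
Initial abstraction Ia = S/5 = (90/91)/5 = 18/91 ≈ 0.198 in
Excess rainfall: 4.700 − 0.198 = 4.502 in; P > Ia so Q > 0
Q: (4097/910)² ÷ (4997/910) = 16785409/4547270 in (≈ 3.691 in)

Q = 16785409/4547270 in ≈ 3.691 in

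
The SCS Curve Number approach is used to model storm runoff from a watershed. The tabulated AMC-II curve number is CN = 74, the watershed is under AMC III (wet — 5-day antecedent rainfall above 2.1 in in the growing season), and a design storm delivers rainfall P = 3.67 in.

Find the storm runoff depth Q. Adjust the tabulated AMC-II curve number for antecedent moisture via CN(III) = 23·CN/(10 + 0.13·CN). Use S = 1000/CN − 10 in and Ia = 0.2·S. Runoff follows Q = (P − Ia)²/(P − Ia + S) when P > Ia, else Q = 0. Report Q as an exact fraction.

Q = 81977424489/35428576700 in ≈ 2.314 in

Wet (AMC III): CN(III) = 23·74/(10 + 0.13·74) = 1702/(981/50) = 85100/981 ≈ 86.748
Max retention: S = 1000/(85100/981) − 10 = 1300/851 in (≈ 1.528 in)
Initial abstraction Ia = S/5 = (1300/851)/5 = 260/851 ≈ 0.306 in
Since P=3.670 > Ia=0.306: effective rainfall P−Ia = 286317/85100 in
Q: (286317/85100)² ÷ (416317/85100) = 81977424489/35428576700 in (≈ 2.314 in)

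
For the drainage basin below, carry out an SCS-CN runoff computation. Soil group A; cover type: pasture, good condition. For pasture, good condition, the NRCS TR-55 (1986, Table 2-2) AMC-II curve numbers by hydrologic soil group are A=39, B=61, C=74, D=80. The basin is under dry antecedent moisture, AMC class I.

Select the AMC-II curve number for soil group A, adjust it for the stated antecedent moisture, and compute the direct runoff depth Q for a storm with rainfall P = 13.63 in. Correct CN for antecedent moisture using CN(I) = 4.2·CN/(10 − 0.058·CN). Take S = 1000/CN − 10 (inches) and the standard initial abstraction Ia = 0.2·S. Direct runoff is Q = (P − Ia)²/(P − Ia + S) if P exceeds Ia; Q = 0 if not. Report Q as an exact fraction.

Q = 256336652209/291260724300 in ≈ 0.880 in

NRCS table: pasture, good condition, soil group A → CN(II) = 39
CN(I) from CN(II)=39: (4.2·39)/(10 − 0.058·39) = 81900/3869 ≈ 21.168
Max retention: S = 1000/(81900/3869) − 10 = 30500/819 in (≈ 37.241 in)
Ia = 0.2·(30500/819) = 6100/819 in ≈ 7.448 in
Since P=13.630 > Ia=7.448: effective rainfall P−Ia = 506297/81900 in
Q: (506297/81900)² ÷ (3556297/81900) = 256336652209/291260724300 in (≈ 0.880 in)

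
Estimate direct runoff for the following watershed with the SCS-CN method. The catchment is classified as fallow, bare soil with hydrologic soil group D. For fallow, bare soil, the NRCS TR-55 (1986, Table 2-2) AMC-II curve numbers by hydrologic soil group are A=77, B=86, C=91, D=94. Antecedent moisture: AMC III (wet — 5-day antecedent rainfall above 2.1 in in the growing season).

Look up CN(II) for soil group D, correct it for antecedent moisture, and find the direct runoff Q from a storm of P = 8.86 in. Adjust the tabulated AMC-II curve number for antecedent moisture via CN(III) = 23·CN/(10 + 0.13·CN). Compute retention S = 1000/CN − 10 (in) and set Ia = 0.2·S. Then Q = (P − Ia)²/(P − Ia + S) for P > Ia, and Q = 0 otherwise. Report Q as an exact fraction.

Q = 226464629689/26532226150 in ≈ 8.535 in

NRCS table: fallow, bare soil, soil group D → CN(II) = 94
Adjust CN=94 to AMC III: 23·94/(10 + 0.13·94) → 2162 ÷ (1111/50) = 108100/1111 ≈ 97.300
Retention S: 1000/CN − 10 with CN=97.300 → S = 300/1081 ≈ 0.278 in
Initial abstraction Ia = S/5 = (300/1081)/5 = 60/1081 ≈ 0.056 in
Excess rainfall: 8.860 − 0.056 = 8.804 in; P > Ia so Q > 0
Q: (475883/54050)² ÷ (490883/54050) = 226464629689/26532226150 in (≈ 8.535 in)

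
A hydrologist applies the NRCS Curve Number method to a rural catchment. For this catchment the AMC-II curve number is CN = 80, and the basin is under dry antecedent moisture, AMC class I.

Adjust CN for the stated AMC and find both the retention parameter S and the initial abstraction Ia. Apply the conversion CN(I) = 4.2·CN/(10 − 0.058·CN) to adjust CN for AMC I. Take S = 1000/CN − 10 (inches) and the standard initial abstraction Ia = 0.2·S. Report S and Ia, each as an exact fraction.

S = 125/21 in ≈ 5.952 in; Ia = 25/21 in ≈ 1.190 in

Adjust CN=80 to AMC I: 4.2·80/(10 − 0.058·80) → 336 ÷ (134/25) = 4200/67 ≈ 62.687
Retention S: 1000/CN − 10 with CN=62.687 → S = 125/21 ≈ 5.952 in
Ia = 0.2·(125/21) = 25/21 in ≈ 1.190 in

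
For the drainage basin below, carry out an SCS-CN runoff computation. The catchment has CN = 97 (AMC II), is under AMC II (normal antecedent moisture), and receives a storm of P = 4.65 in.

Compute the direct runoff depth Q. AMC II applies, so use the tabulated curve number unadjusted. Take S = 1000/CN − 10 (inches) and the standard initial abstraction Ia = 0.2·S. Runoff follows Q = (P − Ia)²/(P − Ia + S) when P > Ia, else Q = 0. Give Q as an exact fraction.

Average conditions: CN = 97 (no AMC adjustment).
Retention S: 1000/CN − 10 with CN=97.000 → S = 30/97 ≈ 0.309 in
Ia = 0.2S: 0.2·0.309 = 0.062 in (exactly 6/97)
Excess rainfall: 4.650 − 0.062 = 4.588 in; P > Ia so Q > 0
Runoff Q = (P−Ia)²/(P−Ia+S) = (4.588)²/(4.588+0.309) = 26409267/6143980 ≈ 4.298 in

Q = 26409267/6143980 in ≈ 4.298 in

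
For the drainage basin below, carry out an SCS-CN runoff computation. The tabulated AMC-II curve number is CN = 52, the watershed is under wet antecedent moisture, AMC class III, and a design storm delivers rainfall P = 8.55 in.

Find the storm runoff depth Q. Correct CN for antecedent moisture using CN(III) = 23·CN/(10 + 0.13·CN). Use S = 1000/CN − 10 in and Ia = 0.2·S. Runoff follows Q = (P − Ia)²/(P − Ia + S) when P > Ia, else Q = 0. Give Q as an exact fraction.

Wet (AMC III): CN(III) = 23·52/(10 + 0.13·52) = 1196/(419/25) = 29900/419 ≈ 71.360
S = 1000/(29900/419) − 10 = 1200/299 in ≈ 4.013 in
Ia = 0.2S: 0.2·4.013 = 0.803 in (exactly 240/299)
Since P=8.550 > Ia=0.803: effective rainfall P−Ia = 46329/5980 in
Q: (46329/5980)² ÷ (70329/5980) = 715458747/140189140 in (≈ 5.104 in)

Q = 715458747/140189140 in ≈ 5.104 in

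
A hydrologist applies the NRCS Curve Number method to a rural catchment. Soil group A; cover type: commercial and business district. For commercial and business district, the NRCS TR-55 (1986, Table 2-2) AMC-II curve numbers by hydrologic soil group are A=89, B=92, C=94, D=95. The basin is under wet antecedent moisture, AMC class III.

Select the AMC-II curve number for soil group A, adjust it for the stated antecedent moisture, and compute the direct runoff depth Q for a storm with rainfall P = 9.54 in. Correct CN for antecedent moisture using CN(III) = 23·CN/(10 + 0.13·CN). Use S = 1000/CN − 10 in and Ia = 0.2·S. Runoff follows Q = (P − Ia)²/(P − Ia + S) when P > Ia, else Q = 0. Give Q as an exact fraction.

Q = 932033845561/104439884650 in ≈ 8.924 in

NRCS table: commercial and business district, soil group A → CN(II) = 89
Adjust CN=89 to AMC III: 23·89/(10 + 0.13·89) → 2047 ÷ (2157/100) = 204700/2157 ≈ 94.900
S = 1000/(204700/2157) − 10 = 1100/2047 in ≈ 0.537 in
Initial abstraction Ia = S/5 = (1100/2047)/5 = 220/2047 ≈ 0.107 in
P − Ia = 9.540 − 0.107 = 965419/102350 ≈ 9.433 in (> 0, runoff occurs)
Q = (965419/102350)²/((965419/102350) + 1100/2047) = (932033845561/10475522500)/(1020419/102350) = 932033845561/104439884650 in ≈ 8.924 in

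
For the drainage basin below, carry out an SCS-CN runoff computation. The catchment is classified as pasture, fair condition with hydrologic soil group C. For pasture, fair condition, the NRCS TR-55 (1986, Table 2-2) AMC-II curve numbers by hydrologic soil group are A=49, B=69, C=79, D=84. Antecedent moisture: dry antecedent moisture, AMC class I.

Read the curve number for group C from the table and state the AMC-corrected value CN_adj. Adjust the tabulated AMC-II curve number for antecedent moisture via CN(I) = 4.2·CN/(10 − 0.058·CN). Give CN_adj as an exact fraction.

NRCS table: pasture, fair condition, soil group C → CN(II) = 79
CN(I) from CN(II)=79: (4.2·79)/(10 − 0.058·79) = 7900/129 ≈ 61.240

CN_adj = 7900/129 ≈ 61.240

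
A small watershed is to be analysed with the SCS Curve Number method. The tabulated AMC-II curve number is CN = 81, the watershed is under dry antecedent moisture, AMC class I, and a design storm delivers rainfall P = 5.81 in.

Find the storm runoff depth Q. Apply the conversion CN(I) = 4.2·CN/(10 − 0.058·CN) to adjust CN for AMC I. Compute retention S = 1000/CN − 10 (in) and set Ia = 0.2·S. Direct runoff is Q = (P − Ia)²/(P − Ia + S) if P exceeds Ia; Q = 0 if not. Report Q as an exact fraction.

CN(I) from CN(II)=81: (4.2·81)/(10 − 0.058·81) = 170100/2651 ≈ 64.164
Retention S: 1000/CN − 10 with CN=64.164 → S = 9500/1701 ≈ 5.585 in
Initial abstraction Ia = S/5 = (9500/1701)/5 = 1900/1701 ≈ 1.117 in
Excess rainfall: 5.810 − 1.117 = 4.693 in; P > Ia so Q > 0
Q = (798281/170100)²/((798281/170100) + 9500/1701) = (637252554961/28934010000)/(1748281/170100) = 637252554961/297382598100 in ≈ 2.143 in

Q = 637252554961/297382598100 in ≈ 2.143 in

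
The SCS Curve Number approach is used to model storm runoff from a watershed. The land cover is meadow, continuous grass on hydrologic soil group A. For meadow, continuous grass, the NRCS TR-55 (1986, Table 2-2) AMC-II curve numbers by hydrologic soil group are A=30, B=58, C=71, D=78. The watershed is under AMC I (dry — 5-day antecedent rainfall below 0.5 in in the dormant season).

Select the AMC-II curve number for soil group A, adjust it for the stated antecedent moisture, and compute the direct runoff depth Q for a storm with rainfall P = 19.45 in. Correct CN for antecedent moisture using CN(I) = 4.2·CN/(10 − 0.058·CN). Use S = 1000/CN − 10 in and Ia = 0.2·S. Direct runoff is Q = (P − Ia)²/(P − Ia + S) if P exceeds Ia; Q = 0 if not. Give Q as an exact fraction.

Q = 2253001/2070180 in ≈ 1.088 in

NRCS table: meadow, continuous grass, soil group A → CN(II) = 30
Adjust CN=30 to AMC I: 4.2·30/(10 − 0.058·30) → 126 ÷ (413/50) = 900/59 ≈ 15.254
Retention S: 1000/CN − 10 with CN=15.254 → S = 500/9 ≈ 55.556 in
Ia = 0.2·(500/9) = 100/9 in ≈ 11.111 in
Since P=19.450 > Ia=11.111: effective rainfall P−Ia = 1501/180 in
Q = (1501/180)²/((1501/180) + 500/9) = (2253001/32400)/(11501/180) = 2253001/2070180 in ≈ 1.088 in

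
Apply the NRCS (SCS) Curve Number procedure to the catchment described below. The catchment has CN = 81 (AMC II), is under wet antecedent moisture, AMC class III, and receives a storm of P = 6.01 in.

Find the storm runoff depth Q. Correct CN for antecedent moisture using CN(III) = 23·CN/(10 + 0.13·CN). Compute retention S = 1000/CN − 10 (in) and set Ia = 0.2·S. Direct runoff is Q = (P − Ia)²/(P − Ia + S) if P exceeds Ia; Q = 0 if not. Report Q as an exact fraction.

Q = 1169994845569/236910816900 in ≈ 4.939 in

CN(III) from CN(II)=81: (23·81)/(10 + 0.13·81) = 186300/2053 ≈ 90.745
S = 1000/(186300/2053) − 10 = 1900/1863 in ≈ 1.020 in
Ia = 0.2S: 0.2·1.020 = 0.204 in (exactly 380/1863)
Excess rainfall: 6.010 − 0.204 = 5.806 in; P > Ia so Q > 0
Runoff Q = (P−Ia)²/(P−Ia+S) = (5.806)²/(5.806+1.020) = 1169994845569/236910816900 ≈ 4.939 in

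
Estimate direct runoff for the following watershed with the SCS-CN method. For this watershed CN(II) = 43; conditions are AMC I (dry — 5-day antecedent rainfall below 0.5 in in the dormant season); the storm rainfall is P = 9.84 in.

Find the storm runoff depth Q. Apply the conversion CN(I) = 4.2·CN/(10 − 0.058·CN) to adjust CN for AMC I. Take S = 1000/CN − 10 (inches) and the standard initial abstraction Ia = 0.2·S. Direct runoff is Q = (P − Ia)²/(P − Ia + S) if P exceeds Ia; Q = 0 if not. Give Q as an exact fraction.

Q = 352345058/993473075 in ≈ 0.355 in

CN(I) from CN(II)=43: (4.2·43)/(10 − 0.058·43) = 30100/1251 ≈ 24.061
Retention S: 1000/CN − 10 with CN=24.061 → S = 9500/301 ≈ 31.561 in
Ia = 0.2S: 0.2·31.561 = 6.312 in (exactly 1900/301)
P − Ia = 9.840 − 6.312 = 26546/7525 ≈ 3.528 in (> 0, runoff occurs)
Q: (26546/7525)² ÷ (264046/7525) = 352345058/993473075 in (≈ 0.355 in)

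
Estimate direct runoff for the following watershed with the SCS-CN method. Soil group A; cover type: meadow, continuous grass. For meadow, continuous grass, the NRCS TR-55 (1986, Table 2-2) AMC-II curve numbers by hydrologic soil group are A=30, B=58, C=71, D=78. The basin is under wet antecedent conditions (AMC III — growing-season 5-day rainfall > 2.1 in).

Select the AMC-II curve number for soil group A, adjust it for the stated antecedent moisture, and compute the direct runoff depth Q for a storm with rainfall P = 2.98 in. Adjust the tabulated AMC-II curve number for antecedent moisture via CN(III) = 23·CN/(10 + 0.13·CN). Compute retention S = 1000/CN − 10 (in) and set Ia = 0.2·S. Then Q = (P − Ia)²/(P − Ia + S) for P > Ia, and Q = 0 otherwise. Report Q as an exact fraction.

NRCS table: meadow, continuous grass, soil group A → CN(II) = 30
CN(III) from CN(II)=30: (23·30)/(10 + 0.13·30) = 6900/139 ≈ 49.640
Retention S: 1000/CN − 10 with CN=49.640 → S = 700/69 ≈ 10.145 in
Ia = 0.2·(700/69) = 140/69 in ≈ 2.029 in
P − Ia = 2.980 − 2.029 = 3281/3450 ≈ 0.951 in (> 0, runoff occurs)
Q = (3281/3450)²/((3281/3450) + 700/69) = (10764961/11902500)/(38281/3450) = 10764961/132069450 in ≈ 0.082 in

Q = 10764961/132069450 in ≈ 0.082 in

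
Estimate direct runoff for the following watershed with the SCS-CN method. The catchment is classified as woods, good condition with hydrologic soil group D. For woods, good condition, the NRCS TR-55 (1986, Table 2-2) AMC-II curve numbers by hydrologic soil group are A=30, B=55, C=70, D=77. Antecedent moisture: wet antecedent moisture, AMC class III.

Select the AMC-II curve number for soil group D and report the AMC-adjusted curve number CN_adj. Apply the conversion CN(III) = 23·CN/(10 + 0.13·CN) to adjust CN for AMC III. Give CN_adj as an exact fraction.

CN_adj = 7700/87 ≈ 88.506

NRCS table: woods, good condition, soil group D → CN(II) = 77
Wet (AMC III): CN(III) = 23·77/(10 + 0.13·77) = 1771/(2001/100) = 7700/87 ≈ 88.506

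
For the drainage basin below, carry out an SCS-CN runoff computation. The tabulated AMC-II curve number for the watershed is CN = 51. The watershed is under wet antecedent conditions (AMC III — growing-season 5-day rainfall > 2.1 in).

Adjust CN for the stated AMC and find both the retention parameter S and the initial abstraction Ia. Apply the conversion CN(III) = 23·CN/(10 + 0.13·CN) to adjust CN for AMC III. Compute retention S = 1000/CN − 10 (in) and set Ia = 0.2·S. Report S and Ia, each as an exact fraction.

CN(III) from CN(II)=51: (23·51)/(10 + 0.13·51) = 117300/1663 ≈ 70.535
Max retention: S = 1000/(117300/1663) − 10 = 4900/1173 in (≈ 4.177 in)
Ia = 0.2S: 0.2·4.177 = 0.835 in (exactly 980/1173)

S = 4900/1173 in ≈ 4.177 in; Ia = 980/1173 in ≈ 0.835 in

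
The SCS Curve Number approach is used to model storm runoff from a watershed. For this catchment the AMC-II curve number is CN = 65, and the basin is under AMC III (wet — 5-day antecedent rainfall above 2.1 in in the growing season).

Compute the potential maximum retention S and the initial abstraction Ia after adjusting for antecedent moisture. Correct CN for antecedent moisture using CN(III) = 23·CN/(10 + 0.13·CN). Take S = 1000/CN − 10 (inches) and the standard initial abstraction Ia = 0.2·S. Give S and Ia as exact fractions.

CN(III) from CN(II)=65: (23·65)/(10 + 0.13·65) = 29900/369 ≈ 81.030
Retention S: 1000/CN − 10 with CN=81.030 → S = 700/299 ≈ 2.341 in
Ia = 0.2·(700/299) = 140/299 in ≈ 0.468 in

S = 700/299 in ≈ 2.341 in; Ia = 140/299 in ≈ 0.468 in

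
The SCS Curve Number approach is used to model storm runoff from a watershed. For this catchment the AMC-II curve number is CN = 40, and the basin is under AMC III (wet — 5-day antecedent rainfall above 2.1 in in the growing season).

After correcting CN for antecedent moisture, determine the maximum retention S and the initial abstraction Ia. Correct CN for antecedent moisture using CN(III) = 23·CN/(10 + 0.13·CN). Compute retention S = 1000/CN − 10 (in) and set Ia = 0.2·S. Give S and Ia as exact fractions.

S = 150/23 in ≈ 6.522 in; Ia = 30/23 in ≈ 1.304 in

CN(III) from CN(II)=40: (23·40)/(10 + 0.13·40) = 1150/19 ≈ 60.526
Retention S: 1000/CN − 10 with CN=60.526 → S = 150/23 ≈ 6.522 in
Ia = 0.2S: 0.2·6.522 = 1.304 in (exactly 30/23)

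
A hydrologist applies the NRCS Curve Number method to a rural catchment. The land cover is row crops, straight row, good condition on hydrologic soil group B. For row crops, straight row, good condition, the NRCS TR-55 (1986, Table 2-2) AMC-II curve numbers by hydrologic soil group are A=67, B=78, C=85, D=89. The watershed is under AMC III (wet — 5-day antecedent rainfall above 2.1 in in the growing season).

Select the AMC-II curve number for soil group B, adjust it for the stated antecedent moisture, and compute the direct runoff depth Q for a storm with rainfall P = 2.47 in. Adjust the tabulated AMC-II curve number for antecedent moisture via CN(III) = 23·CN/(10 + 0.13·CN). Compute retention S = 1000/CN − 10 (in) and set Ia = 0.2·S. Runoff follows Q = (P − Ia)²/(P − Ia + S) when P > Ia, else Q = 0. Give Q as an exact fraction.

NRCS table: row crops, straight row, good condition, soil group B → CN(II) = 78
Adjust CN=78 to AMC III: 23·78/(10 + 0.13·78) → 1794 ÷ (1007/50) = 89700/1007 ≈ 89.076
Retention S: 1000/CN − 10 with CN=89.076 → S = 1100/897 ≈ 1.226 in
Initial abstraction Ia = S/5 = (1100/897)/5 = 220/897 ≈ 0.245 in
Excess rainfall: 2.470 − 0.245 = 2.225 in; P > Ia so Q > 0
Q: (199559/89700)² ÷ (309559/89700) = 39823794481/27767442300 in (≈ 1.434 in)

Q = 39823794481/27767442300 in ≈ 1.434 in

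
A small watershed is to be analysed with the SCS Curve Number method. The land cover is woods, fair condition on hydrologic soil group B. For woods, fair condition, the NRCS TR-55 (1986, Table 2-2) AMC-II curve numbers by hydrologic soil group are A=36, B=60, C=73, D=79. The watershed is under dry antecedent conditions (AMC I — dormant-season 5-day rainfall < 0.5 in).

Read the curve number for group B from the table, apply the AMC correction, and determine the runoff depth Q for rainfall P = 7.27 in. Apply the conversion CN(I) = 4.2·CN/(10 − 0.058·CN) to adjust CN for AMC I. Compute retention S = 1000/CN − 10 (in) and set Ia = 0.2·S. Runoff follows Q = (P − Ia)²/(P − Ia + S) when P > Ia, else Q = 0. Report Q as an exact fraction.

Q = 665691601/792546300 in ≈ 0.840 in

NRCS table: woods, fair condition, soil group B → CN(II) = 60
Adjust CN=60 to AMC I: 4.2·60/(10 − 0.058·60) → 252 ÷ (163/25) = 6300/163 ≈ 38.650
Retention S: 1000/CN − 10 with CN=38.650 → S = 1000/63 ≈ 15.873 in
Ia = 0.2S: 0.2·15.873 = 3.175 in (exactly 200/63)
P − Ia = 7.270 − 3.175 = 25801/6300 ≈ 4.095 in (> 0, runoff occurs)
Q: (25801/6300)² ÷ (125801/6300) = 665691601/792546300 in (≈ 0.840 in)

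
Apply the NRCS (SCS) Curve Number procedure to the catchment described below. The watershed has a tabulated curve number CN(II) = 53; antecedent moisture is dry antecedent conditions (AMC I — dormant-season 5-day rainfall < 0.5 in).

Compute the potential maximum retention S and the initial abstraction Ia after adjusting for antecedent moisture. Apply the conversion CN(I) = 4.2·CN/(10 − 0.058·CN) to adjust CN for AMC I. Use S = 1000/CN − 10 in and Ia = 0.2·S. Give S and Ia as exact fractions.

S = 23500/1113 in ≈ 21.114 in; Ia = 4700/1113 in ≈ 4.223 in

Dry (AMC I): CN(I) = 4.2·53/(10 − 0.058·53) = (1113/5)/(3463/500) = 111300/3463 ≈ 32.140
Retention S: 1000/CN − 10 with CN=32.140 → S = 23500/1113 ≈ 21.114 in
Initial abstraction Ia = S/5 = (23500/1113)/5 = 4700/1113 ≈ 4.223 in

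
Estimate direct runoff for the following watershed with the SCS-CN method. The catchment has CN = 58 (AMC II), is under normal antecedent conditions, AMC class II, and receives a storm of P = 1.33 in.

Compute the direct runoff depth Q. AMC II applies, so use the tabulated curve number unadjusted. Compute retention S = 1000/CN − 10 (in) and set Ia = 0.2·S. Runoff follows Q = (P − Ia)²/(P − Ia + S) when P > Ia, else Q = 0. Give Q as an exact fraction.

AMC II — tabulated CN = 58 applies directly.
S = 1000/58 − 10 = 210/29 in ≈ 7.241 in
Ia = 0.2S: 0.2·7.241 = 1.448 in (exactly 42/29)
P = 1.330 ≤ Ia = 1.448 in: entire storm abstracted, Q = 0.

Q = 0 in ≈ 0.000 in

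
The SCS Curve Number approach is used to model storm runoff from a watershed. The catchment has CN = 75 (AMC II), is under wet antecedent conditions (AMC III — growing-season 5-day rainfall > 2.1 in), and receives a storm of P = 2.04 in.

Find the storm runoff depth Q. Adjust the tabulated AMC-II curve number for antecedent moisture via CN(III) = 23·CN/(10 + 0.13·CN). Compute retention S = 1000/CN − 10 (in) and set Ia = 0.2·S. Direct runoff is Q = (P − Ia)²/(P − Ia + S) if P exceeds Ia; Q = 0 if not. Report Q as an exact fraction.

Adjust CN=75 to AMC III: 23·75/(10 + 0.13·75) → 1725 ÷ (79/4) = 6900/79 ≈ 87.342
S = 1000/(6900/79) − 10 = 100/69 in ≈ 1.449 in
Initial abstraction Ia = S/5 = (100/69)/5 = 20/69 ≈ 0.290 in
Since P=2.040 > Ia=0.290: effective rainfall P−Ia = 3019/1725 in
Q = (3019/1725)²/((3019/1725) + 100/69) = (9114361/2975625)/(5519/1725) = 9114361/9520275 in ≈ 0.957 in

Q = 9114361/9520275 in ≈ 0.957 in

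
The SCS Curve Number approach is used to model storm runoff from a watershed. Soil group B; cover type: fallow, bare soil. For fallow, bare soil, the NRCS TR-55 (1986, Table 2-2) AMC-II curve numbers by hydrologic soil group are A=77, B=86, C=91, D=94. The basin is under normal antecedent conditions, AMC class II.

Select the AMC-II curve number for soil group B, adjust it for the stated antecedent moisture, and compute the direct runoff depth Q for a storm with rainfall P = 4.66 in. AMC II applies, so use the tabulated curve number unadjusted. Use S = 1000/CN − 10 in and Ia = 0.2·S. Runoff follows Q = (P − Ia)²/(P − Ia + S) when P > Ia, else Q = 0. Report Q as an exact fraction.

NRCS table: fallow, bare soil, soil group B → CN(II) = 86
Average conditions: CN = 86 (no AMC adjustment).
Retention S: 1000/CN − 10 with CN=86.000 → S = 70/43 ≈ 1.628 in
Ia = 0.2·(70/43) = 14/43 in ≈ 0.326 in
Since P=4.660 > Ia=0.326: effective rainfall P−Ia = 9319/2150 in
Runoff Q = (P−Ia)²/(P−Ia+S) = (4.334)²/(4.334+1.628) = 86843761/27560850 ≈ 3.151 in

Q = 86843761/27560850 in ≈ 3.151 in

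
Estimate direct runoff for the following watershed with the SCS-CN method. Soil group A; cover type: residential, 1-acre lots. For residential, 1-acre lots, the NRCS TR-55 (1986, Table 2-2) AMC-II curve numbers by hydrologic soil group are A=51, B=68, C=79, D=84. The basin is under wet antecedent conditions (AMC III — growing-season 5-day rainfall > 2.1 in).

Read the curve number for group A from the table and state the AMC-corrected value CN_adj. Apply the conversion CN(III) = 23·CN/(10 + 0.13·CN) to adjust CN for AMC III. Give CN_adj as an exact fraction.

CN_adj = 117300/1663 ≈ 70.535

NRCS table: residential, 1-acre lots, soil group A → CN(II) = 51
Wet (AMC III): CN(III) = 23·51/(10 + 0.13·51) = 1173/(1663/100) = 117300/1663 ≈ 70.535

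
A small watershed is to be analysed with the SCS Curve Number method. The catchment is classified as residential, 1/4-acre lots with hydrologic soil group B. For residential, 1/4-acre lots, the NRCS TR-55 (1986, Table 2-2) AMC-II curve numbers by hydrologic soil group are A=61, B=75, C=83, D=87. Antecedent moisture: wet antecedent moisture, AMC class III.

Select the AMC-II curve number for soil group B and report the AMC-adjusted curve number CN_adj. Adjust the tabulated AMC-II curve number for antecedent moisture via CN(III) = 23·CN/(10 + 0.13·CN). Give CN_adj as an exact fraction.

NRCS table: residential, 1/4-acre lots, soil group B → CN(II) = 75
Wet (AMC III): CN(III) = 23·75/(10 + 0.13·75) = 1725/(79/4) = 6900/79 ≈ 87.342

CN_adj = 6900/79 ≈ 87.342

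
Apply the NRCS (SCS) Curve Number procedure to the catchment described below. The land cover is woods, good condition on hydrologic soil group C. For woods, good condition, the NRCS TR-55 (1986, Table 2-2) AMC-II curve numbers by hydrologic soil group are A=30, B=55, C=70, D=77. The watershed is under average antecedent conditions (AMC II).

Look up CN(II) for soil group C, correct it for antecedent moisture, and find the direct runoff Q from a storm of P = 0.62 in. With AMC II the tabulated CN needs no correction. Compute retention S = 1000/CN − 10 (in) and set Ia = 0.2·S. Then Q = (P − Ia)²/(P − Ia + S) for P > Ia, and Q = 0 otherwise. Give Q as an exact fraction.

Q = 0 in ≈ 0.000 in

NRCS table: woods, good condition, soil group C → CN(II) = 70
CN(II) = 70; AMC II needs no correction.
S = 1000/70 − 10 = 30/7 in ≈ 4.286 in
Initial abstraction Ia = S/5 = (30/7)/5 = 6/7 ≈ 0.857 in
P = 0.620 ≤ Ia = 0.857 in: entire storm abstracted, Q = 0.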